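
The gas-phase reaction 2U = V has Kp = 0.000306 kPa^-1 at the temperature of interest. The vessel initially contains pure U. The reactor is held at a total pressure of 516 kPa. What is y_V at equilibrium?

Basis: 1 mol U initially; let X = conversion of U. Extent ξ = 0.5X.
Mole table: n_U = 1 − X; n_V = 0.5X.
Summing: n_T = 1 − 0.5X.
y_i = n_i/n_T, p_i = y_i·P. Kp = p_V / (p_U^2).
Substituting and setting equal to 0.000306 kPa^-1 gives a polynomial in X; the root in (0,1) is X = 0.217.
Then n_V = 0.109, n_T = 0.891, so y_V = 0.122.

y_V = 0.122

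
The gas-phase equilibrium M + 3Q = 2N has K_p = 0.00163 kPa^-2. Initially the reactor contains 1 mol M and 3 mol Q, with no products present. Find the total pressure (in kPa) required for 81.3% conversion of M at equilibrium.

Let X = conversion of M (basis 1 mol M); extent of reaction ξ = X.
At extent ξ: n_M = 1 − X; n_Q = 3 − 3X; n_N = 2X.
Total moles n_T = 4 − 2X.
K_p = p_N^2 / (p_M p_Q^3) with p_i = (n_i/n_T)·P.
At X = 0.813: the mole-fraction product g(X) = Π y_i^ν_i = 451.3. Since K_p = g(X)·P^{-2}, P = (g/K_p)^(1/2) = (451.3/0.00163)^(1/2) = 526 kPa.

P = 526 kPa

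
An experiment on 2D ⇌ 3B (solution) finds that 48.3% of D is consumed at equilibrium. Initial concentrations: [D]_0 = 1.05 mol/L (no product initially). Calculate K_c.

Let X = conversion of D.
Concentrations: [D] = 1.05 − 1.05X; [B] = 1.58X.
At X = 0.483: [D] = 0.543, [B] = 0.761.
K_c = [B]^3 / ([D]^2) = 1.49 mol/L.

K_c = 1.49 mol/L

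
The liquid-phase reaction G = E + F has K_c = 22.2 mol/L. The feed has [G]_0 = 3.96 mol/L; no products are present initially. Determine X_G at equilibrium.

Let X = conversion of G; extent ξ = 3.96·X mol/L.
Concentrations: [G] = 3.96 − 3.96X; [E] = 3.96X; [F] = 3.96X.
K_c = [E] [F] / ([G]).
Setting equal to 22.2 and solving for X on (0,1) gives X = 0.866.

X = 0.866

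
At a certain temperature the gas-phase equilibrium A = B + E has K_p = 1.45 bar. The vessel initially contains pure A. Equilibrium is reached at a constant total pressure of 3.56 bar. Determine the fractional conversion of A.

X = 0.538

Basis: 1 mol A initially; let X = conversion of A. Extent ξ = X.
At extent ξ: n_A = 1 − X; n_B = X; n_E = X.
Total moles n_T = 1 + X.
Mole fractions y_i = n_i/n_T; K_p = p_B p_E / (p_A) with p_i = y_i·P.
Equating to 1.45 bar and solving on 0 < X < 1: X = 0.538.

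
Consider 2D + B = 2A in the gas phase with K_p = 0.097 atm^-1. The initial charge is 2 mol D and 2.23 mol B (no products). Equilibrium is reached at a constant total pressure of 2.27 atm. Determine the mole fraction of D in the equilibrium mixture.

y_D = 0.377

Basis: 2 mol D initially; let X = conversion of D. Extent ξ = X.
At extent ξ: n_D = 2 − 2X; n_B = 2.23 − X; n_A = 2X.
Summing: n_T = 4.23 − X.
Mole fractions y_i = n_i/n_T; K_p = p_A^2 / (p_D^2 p_B) with p_i = y_i·P.
Equating to 0.097 atm^-1 and solving on 0 < X < 1: X = 0.249.
Then n_D = 1.5, n_T = 3.98, so y_D = 0.377.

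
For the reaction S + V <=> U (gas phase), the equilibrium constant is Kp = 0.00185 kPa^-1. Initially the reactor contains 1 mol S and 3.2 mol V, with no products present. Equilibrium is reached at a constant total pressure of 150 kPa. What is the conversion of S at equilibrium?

Take 1 mol S as basis and let X be its fractional conversion, so ξ = X.
Species balance: n_S = 1 − X; n_V = 3.2 − X; n_U = X.
n_T = Σnᵢ = 4.2 − X.
Mole fractions y_i = n_i/n_T; Kp = p_U / (p_S p_V) with p_i = y_i·P.
Substituting and setting equal to 0.00185 kPa^-1 gives a polynomial in X; the root in (0,1) is X = 0.173.

X = 0.173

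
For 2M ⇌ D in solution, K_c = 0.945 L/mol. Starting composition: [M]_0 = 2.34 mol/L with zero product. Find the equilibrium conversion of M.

X = 0.624

Let X = conversion of M; extent ξ = 2.34X/2 mol/L.
Concentrations: [M] = 2.34 − 2.34X; [D] = 1.17X.
K_c = [D] / ([M]^2).
This equals 0.945 at X = 0.624 (the root in 0 < X < 1).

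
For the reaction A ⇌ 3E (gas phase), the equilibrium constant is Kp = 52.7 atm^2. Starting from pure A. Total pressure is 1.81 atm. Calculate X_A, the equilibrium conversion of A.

X = 0.857

Basis: 1 mol A initially; let X = conversion of A. Extent ξ = X.
At extent ξ: n_A = 1 − X; n_E = 3X.
Total moles n_T = 1 + 2X.
y_i = n_i/n_T, p_i = y_i·P. Kp = p_E^3 / (p_A).
Setting this equal to 52.7 atm^2 and taking the physical root (0 < X < 1) gives X = 0.857.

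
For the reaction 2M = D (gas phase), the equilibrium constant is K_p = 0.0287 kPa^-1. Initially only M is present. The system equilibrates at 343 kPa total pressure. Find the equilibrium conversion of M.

Let X = conversion of M (basis 1 mol M); extent of reaction ξ = 0.5X.
Mole table: n_M = 1 − X; n_D = 0.5X.
Total moles n_T = 1 − 0.5X.
With p_i = (n_i/n_T)P, K_p = p_D / (p_M^2).
This yields a degree-2 equation in X; solving on (0,1), X = 0.843.

X = 0.843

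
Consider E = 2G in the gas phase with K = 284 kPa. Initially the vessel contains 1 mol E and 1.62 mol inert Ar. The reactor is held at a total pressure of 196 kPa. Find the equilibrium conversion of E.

X = 0.647

Let X = conversion of E (basis 1 mol E); extent of reaction ξ = X.
At extent ξ: n_E = 1 − X; n_G = 2X; n_I = 1.62 (inert).
Total moles n_T = 2.62 + X.
With p_i = (n_i/n_T)P, K = p_G^2 / (p_E).
This yields a degree-2 equation in X; solving on (0,1), X = 0.647.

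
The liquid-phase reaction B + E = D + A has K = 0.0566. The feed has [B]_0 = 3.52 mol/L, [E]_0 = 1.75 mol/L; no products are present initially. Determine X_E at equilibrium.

Let X = conversion of E; extent ξ = 1.75·X mol/L.
Concentrations: [B] = 3.52 − 1.75X; [E] = 1.75 − 1.75X; [D] = 1.75X; [A] = 1.75X.
K = [D] [A] / ([B] [E]).
This equals 0.0566 at X = 0.269 (the root in 0 < X < 1).

X = 0.269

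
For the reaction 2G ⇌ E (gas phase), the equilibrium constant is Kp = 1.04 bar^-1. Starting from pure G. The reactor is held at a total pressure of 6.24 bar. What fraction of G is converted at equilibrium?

Take 1 mol G as basis and let X be its fractional conversion, so ξ = 0.5X.
Species balance: n_G = 1 − X; n_E = 0.5X.
n_T = Σnᵢ = 1 − 0.5X.
With p_i = (n_i/n_T)P, Kp = p_E / (p_G^2).
Equating to 1.04 bar^-1 and solving on 0 < X < 1: X = 0.807.

X = 0.807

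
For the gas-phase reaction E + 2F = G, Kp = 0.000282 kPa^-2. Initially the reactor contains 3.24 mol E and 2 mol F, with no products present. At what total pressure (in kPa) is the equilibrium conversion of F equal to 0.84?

P = 392 kPa

Let X = conversion of F (basis 2 mol F); extent of reaction ξ = X.
Moles: n_E = 3.24 − X; n_F = 2 − 2X; n_G = X.
Total moles n_T = 5.24 − 2X.
Kp = p_G / (p_E p_F^2) with p_i = (n_i/n_T)·P.
At X = 0.84: the mole-fraction product g(X) = Π y_i^ν_i = 43.32. Since Kp = g(X)·P^{-2}, P = (g/Kp)^(1/2) = (43.32/0.000282)^(1/2) = 392 kPa.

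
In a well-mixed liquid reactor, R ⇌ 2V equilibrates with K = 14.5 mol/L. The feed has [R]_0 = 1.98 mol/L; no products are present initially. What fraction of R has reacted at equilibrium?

X = 0.718

Let X = conversion of R; extent ξ = 1.98·X mol/L.
Concentrations: [R] = 1.98 − 1.98X; [V] = 3.96X.
K = [V]^2 / ([R]).
Equating to 14.5 mol/L: the physical root is X = 0.718.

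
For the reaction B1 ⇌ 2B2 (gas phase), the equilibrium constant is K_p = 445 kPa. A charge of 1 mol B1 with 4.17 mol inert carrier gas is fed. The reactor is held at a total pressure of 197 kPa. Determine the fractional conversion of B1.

X = 0.807

Basis: 1 mol B1 initially; let X = conversion of B1. Extent ξ = X.
Moles: n_B1 = 1 − X; n_B2 = 2X; n_I = 4.17 (inert).
n_T = Σnᵢ = 5.17 + X.
Mole fractions y_i = n_i/n_T; K_p = p_B2^2 / (p_B1) with p_i = y_i·P.
Equating to 445 kPa and solving on 0 < X < 1: X = 0.807.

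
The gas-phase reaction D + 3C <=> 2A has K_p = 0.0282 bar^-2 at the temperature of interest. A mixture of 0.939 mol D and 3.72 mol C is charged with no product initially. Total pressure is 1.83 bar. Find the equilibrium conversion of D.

Let X = conversion of D (basis 0.939 mol D); extent of reaction ξ = 0.939X.
Moles: n_D = 0.939 − 0.939X; n_C = 3.72 − 2.82X; n_A = 1.88X.
n_T = Σnᵢ = 4.66 − 1.88X.
y_i = n_i/n_T, p_i = y_i·P. K_p = p_A^2 / (p_D p_C^3).
Equating to 0.0282 bar^-2 and solving on 0 < X < 1: X = 0.189.

X = 0.189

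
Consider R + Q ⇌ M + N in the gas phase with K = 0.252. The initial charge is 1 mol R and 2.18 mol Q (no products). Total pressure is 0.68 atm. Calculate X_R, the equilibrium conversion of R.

Take 1 mol R as basis and let X be its fractional conversion, so ξ = X.
Mole table: n_R = 1 − X; n_Q = 2.18 − X; n_M = X; n_N = X.
Since Δν = 0, n_T = 3.18 throughout.
y_i = n_i/n_T, p_i = y_i·P. K = p_M p_N / (p_R p_Q).
Equating to 0.252 and solving on 0 < X < 1: X = 0.475.

X = 0.475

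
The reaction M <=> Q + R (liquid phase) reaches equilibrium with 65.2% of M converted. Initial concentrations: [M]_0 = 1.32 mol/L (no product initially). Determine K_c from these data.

K_c = 1.61 mol/L

Let X = conversion of M.
Concentrations: [M] = 1.32 − 1.32X; [Q] = 1.32X; [R] = 1.32X.
At X = 0.652: [M] = 0.459, [Q] = 0.861, [R] = 0.861.
K_c = [Q] [R] / ([M]) = 1.61 mol/L.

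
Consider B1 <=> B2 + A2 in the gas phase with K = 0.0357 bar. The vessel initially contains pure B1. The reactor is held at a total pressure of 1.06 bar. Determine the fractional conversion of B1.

X = 0.181

Take 1 mol B1 as basis and let X be its fractional conversion, so ξ = X.
Moles: n_B1 = 1 − X; n_B2 = X; n_A2 = X.
Summing: n_T = 1 + X.
With p_i = (n_i/n_T)P, K = p_B2 p_A2 / (p_B1).
Equating to 0.0357 bar and solving on 0 < X < 1: X = 0.181.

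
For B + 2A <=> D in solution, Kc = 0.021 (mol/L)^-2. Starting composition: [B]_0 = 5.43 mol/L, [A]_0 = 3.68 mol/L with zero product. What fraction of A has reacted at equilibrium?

Let X = conversion of A; extent ξ = 3.68X/2 mol/L.
Concentrations: [B] = 5.43 − 1.84X; [A] = 3.68 − 3.68X; [D] = 1.84X.
Kc = [D] / ([B] [A]^2).
This equals 0.021 at X = 0.332 (the root in 0 < X < 1).

X = 0.332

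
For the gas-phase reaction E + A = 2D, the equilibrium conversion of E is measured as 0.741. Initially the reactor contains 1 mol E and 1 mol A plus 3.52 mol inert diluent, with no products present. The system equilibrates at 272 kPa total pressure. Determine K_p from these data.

Let X = conversion of E (basis 1 mol E); extent of reaction ξ = X.
Species balance: n_E = 1 − X; n_A = 1 − X; n_D = 2X; n_I = 3.52 (inert).
Total moles n_T = 5.52 (Δν = 0, constant).
At X = 0.741: n_E = 0.259, n_A = 0.259, n_D = 1.48, n_T = 5.52.
p_i = (n_i/n_T)·P. K_p = p_D^2 / (p_E p_A) = 32.7.

K_p = 32.7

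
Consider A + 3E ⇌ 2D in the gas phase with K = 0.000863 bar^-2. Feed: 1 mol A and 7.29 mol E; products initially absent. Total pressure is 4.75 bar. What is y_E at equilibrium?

y_E = 0.857

Take 1 mol A as basis and let X be its fractional conversion, so ξ = X.
At extent ξ: n_A = 1 − X; n_E = 7.29 − 3X; n_D = 2X.
Total moles n_T = 8.29 − 2X.
Mole fractions y_i = n_i/n_T; K = p_D^2 / (p_A p_E^3) with p_i = y_i·P.
Equating to 0.000863 bar^-2 and solving on 0 < X < 1: X = 0.145.
Then n_E = 6.86, n_T = 8, so y_E = 0.857.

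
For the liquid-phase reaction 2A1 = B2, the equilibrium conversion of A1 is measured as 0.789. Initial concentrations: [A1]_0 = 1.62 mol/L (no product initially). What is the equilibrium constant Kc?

Kc = 5.47 L/mol

Let X = conversion of A1.
Concentrations: [A1] = 1.62 − 1.62X; [B2] = 0.81X.
At X = 0.789: [A1] = 0.342, [B2] = 0.639.
Kc = [B2] / ([A1]^2) = 5.47 L/mol.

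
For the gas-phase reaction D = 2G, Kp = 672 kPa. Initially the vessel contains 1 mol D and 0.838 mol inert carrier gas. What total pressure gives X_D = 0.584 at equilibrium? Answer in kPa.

P = 496 kPa

Let X = conversion of D (basis 1 mol D); extent of reaction ξ = X.
Species balance: n_D = 1 − X; n_G = 2X; n_I = 0.838 (inert).
n_T = Σnᵢ = 1.84 + X.
Kp = p_G^2 / (p_D) with p_i = (n_i/n_T)·P.
At X = 0.584: the mole-fraction product g(X) = Π y_i^ν_i = 1.354. Since Kp = g(X)·P^{1}, P = (Kp/g)^(1/1) = (672/1.354)^(1/1) = 496 kPa.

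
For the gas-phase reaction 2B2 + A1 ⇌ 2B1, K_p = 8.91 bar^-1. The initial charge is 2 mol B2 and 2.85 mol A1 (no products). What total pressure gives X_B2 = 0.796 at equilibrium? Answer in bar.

P = 3.37 bar

Take 2 mol B2 as basis and let X be its fractional conversion, so ξ = X.
Mole table: n_B2 = 2 − 2X; n_A1 = 2.85 − X; n_B1 = 2X.
Summing: n_T = 4.85 − X.
K_p = p_B1^2 / (p_B2^2 p_A1) with p_i = (n_i/n_T)·P.
At X = 0.796: the mole-fraction product g(X) = Π y_i^ν_i = 30.05. Since K_p = g(X)·P^{-1}, P = (g/K_p)^(1/1) = (30.05/8.91)^(1/1) = 3.37 bar.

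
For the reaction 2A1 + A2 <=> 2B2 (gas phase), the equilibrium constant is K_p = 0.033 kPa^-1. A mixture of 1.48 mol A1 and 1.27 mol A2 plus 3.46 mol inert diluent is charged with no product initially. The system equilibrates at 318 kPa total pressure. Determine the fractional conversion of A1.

Take 1.48 mol A1 as basis and let X be its fractional conversion, so ξ = 0.74X.
Mole table: n_A1 = 1.48 − 1.48X; n_A2 = 1.27 − 0.74X; n_B2 = 1.48X; n_I = 3.46 (inert).
n_T = Σnᵢ = 6.21 − 0.74X.
With p_i = (n_i/n_T)P, K_p = p_B2^2 / (p_A1^2 p_A2).
Setting this equal to 0.033 kPa^-1 and taking the physical root (0 < X < 1) gives X = 0.555.

X = 0.555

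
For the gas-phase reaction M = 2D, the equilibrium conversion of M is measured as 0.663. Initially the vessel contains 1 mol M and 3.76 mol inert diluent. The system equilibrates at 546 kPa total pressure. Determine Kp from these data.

Kp = 525 kPa

Basis: 1 mol M initially; let X = conversion of M. Extent ξ = X.
Moles: n_M = 1 − X; n_D = 2X; n_I = 3.76 (inert).
n_T = Σnᵢ = 4.76 + X.
At X = 0.663: n_M = 0.337, n_D = 1.33, n_T = 5.42.
p_i = (n_i/n_T)·P. Kp = p_D^2 / (p_M) = 525 kPa.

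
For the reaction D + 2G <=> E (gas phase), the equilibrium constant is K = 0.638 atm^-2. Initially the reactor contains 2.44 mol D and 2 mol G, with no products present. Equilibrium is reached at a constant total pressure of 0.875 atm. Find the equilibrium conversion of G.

Basis: 2 mol G initially; let X = conversion of G. Extent ξ = X.
Moles: n_D = 2.44 − X; n_G = 2 − 2X; n_E = X.
Total moles n_T = 4.44 − 2X.
With p_i = (n_i/n_T)P, K = p_E / (p_D p_G^2).
Substituting and setting equal to 0.638 atm^-2 gives a polynomial in X; the root in (0,1) is X = 0.179.

X = 0.179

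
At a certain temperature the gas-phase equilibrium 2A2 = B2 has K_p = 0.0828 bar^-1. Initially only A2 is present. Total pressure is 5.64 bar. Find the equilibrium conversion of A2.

X = 0.410

Basis: 1 mol A2 initially; let X = conversion of A2. Extent ξ = 0.5X.
Moles: n_A2 = 1 − X; n_B2 = 0.5X.
Summing: n_T = 1 − 0.5X.
y_i = n_i/n_T, p_i = y_i·P. K_p = p_B2 / (p_A2^2).
Setting this equal to 0.0828 bar^-1 and taking the physical root (0 < X < 1) gives X = 0.410.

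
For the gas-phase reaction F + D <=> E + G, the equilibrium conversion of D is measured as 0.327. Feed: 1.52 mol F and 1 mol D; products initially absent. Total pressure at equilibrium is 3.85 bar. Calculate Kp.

Basis: 1 mol D initially; let X = conversion of D. Extent ξ = X.
Species balance: n_F = 1.52 − X; n_D = 1 − X; n_E = X; n_G = X.
Total moles n_T = 2.52 (Δν = 0, constant).
At X = 0.327: n_F = 1.19, n_D = 0.673, n_E = 0.327, n_G = 0.327, n_T = 2.52.
p_i = (n_i/n_T)·P. Kp = p_E p_G / (p_F p_D) = 0.133.

Kp = 0.133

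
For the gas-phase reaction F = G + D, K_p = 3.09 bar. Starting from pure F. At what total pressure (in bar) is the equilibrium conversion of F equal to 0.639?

Basis: 1 mol F initially; let X = conversion of F. Extent ξ = X.
Mole table: n_F = 1 − X; n_G = X; n_D = X.
n_T = Σnᵢ = 1 + X.
K_p = p_G p_D / (p_F) with p_i = (n_i/n_T)·P.
At X = 0.639: the mole-fraction product g(X) = Π y_i^ν_i = 0.6901. Since K_p = g(X)·P^{1}, P = (K_p/g)^(1/1) = (3.09/0.6901)^(1/1) = 4.48 bar.

P = 4.48 bar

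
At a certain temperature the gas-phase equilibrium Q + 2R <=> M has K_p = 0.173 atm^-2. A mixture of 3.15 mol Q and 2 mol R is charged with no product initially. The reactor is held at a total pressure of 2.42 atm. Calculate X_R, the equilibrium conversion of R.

X = 0.284

Take 2 mol R as basis and let X be its fractional conversion, so ξ = X.
Species balance: n_Q = 3.15 − X; n_R = 2 − 2X; n_M = X.
n_T = Σnᵢ = 5.15 − 2X.
With p_i = (n_i/n_T)P, K_p = p_M / (p_Q p_R^2).
Equating to 0.173 atm^-2 and solving on 0 < X < 1: X = 0.284.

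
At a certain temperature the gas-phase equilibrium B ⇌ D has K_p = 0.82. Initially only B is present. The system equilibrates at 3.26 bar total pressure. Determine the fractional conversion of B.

Let X = conversion of B (basis 1 mol B); extent of reaction ξ = X.
Species balance: n_B = 1 − X; n_D = X.
n_T stays at 1 (no change in mole number).
Mole fractions y_i = n_i/n_T; K_p = p_D / (p_B) with p_i = y_i·P.
Equating to 0.82 and solving on 0 < X < 1: X = 0.451.

X = 0.451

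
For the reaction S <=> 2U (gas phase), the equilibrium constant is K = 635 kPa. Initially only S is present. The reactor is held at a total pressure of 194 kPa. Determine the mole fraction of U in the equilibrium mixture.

y_U = 0.803

Basis: 1 mol S initially; let X = conversion of S. Extent ξ = X.
Moles: n_S = 1 − X; n_U = 2X.
Total moles n_T = 1 + X.
With p_i = (n_i/n_T)P, K = p_U^2 / (p_S).
Setting this equal to 635 kPa and taking the physical root (0 < X < 1) gives X = 0.671.
Then n_U = 1.34, n_T = 1.67, so y_U = 0.803.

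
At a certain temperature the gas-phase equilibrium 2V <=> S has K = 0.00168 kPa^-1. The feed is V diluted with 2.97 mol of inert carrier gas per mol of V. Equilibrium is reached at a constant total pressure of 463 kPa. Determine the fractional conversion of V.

Basis: 1 mol V initially; let X = conversion of V. Extent ξ = 0.5X.
Mole table: n_V = 1 − X; n_S = 0.5X; n_I = 2.97 (inert).
Summing: n_T = 3.97 − 0.5X.
y_i = n_i/n_T, p_i = y_i·P. K = p_S / (p_V^2).
Setting this equal to 0.00168 kPa^-1 and taking the physical root (0 < X < 1) gives X = 0.236.

X = 0.236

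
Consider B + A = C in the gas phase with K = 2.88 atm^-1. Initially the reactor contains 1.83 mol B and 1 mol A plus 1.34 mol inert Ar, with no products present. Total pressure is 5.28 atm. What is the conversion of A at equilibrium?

X = 0.821

Basis: 1 mol A initially; let X = conversion of A. Extent ξ = X.
Species balance: n_B = 1.83 − X; n_A = 1 − X; n_C = X; n_I = 1.34 (inert).
n_T = Σnᵢ = 4.17 − X.
y_i = n_i/n_T, p_i = y_i·P. K = p_C / (p_B p_A).
This yields a degree-2 equation in X; solving on (0,1), X = 0.821.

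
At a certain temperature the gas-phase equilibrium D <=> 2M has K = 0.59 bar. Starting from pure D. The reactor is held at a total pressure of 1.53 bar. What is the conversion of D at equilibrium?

Basis: 1 mol D initially; let X = conversion of D. Extent ξ = X.
Mole table: n_D = 1 − X; n_M = 2X.
n_T = Σnᵢ = 1 + X.
y_i = n_i/n_T, p_i = y_i·P. K = p_M^2 / (p_D).
This yields a degree-2 equation in X; solving on (0,1), X = 0.297.

X = 0.297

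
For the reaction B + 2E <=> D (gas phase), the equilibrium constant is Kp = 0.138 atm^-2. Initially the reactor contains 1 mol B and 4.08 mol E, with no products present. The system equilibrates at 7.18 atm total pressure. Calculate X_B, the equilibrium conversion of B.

X = 0.784

Let X = conversion of B (basis 1 mol B); extent of reaction ξ = X.
Species balance: n_B = 1 − X; n_E = 4.08 − 2X; n_D = X.
Total moles n_T = 5.08 − 2X.
Mole fractions y_i = n_i/n_T; Kp = p_D / (p_B p_E^2) with p_i = y_i·P.
Equating to 0.138 atm^-2 and solving on 0 < X < 1: X = 0.784.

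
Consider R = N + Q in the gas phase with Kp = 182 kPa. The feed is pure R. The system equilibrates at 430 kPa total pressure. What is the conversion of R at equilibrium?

X = 0.545

Take 1 mol R as basis and let X be its fractional conversion, so ξ = X.
At extent ξ: n_R = 1 − X; n_N = X; n_Q = X.
n_T = Σnᵢ = 1 + X.
y_i = n_i/n_T, p_i = y_i·P. Kp = p_N p_Q / (p_R).
Setting this equal to 182 kPa and taking the physical root (0 < X < 1) gives X = 0.545.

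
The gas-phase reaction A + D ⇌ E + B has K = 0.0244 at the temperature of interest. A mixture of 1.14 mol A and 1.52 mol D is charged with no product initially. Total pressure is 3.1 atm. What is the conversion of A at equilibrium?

Let X = conversion of A (basis 1.14 mol A); extent of reaction ξ = 1.14X.
Mole table: n_A = 1.14 − 1.14X; n_D = 1.52 − 1.14X; n_E = 1.14X; n_B = 1.14X.
Since Δν = 0, n_T = 2.66 throughout.
y_i = n_i/n_T, p_i = y_i·P. K = p_E p_B / (p_A p_D).
Equating to 0.0244 and solving on 0 < X < 1: X = 0.156.

X = 0.156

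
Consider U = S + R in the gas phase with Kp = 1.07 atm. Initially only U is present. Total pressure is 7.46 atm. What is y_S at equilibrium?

Take 1 mol U as basis and let X be its fractional conversion, so ξ = X.
At extent ξ: n_U = 1 − X; n_S = X; n_R = X.
n_T = Σnᵢ = 1 + X.
Mole fractions y_i = n_i/n_T; Kp = p_S p_R / (p_U) with p_i = y_i·P.
Setting this equal to 1.07 atm and taking the physical root (0 < X < 1) gives X = 0.354.
Then n_S = 0.354, n_T = 1.35, so y_S = 0.262.

y_S = 0.262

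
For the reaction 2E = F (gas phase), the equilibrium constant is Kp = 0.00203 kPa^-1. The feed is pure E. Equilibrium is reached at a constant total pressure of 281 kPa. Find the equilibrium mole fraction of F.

Let X = conversion of E (basis 1 mol E); extent of reaction ξ = 0.5X.
At extent ξ: n_E = 1 − X; n_F = 0.5X.
n_T = Σnᵢ = 1 − 0.5X.
Mole fractions y_i = n_i/n_T; Kp = p_F / (p_E^2) with p_i = y_i·P.
Setting this equal to 0.00203 kPa^-1 and taking the physical root (0 < X < 1) gives X = 0.448.
Then n_F = 0.224, n_T = 0.776, so y_F = 0.289.

y_F = 0.289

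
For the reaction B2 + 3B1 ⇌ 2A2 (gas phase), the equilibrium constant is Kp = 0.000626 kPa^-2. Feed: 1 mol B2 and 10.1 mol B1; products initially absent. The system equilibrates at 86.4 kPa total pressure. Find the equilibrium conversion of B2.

Basis: 1 mol B2 initially; let X = conversion of B2. Extent ξ = X.
Species balance: n_B2 = 1 − X; n_B1 = 10.1 − 3X; n_A2 = 2X.
Total moles n_T = 11.1 − 2X.
y_i = n_i/n_T, p_i = y_i·P. Kp = p_A2^2 / (p_B2 p_B1^3).
This yields a degree-4 equation in X; solving on (0,1), X = 0.866.

X = 0.866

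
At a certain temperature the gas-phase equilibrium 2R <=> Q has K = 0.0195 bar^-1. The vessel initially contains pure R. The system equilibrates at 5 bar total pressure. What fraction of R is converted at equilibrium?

Take 1 mol R as basis and let X be its fractional conversion, so ξ = 0.5X.
Species balance: n_R = 1 − X; n_Q = 0.5X.
Summing: n_T = 1 − 0.5X.
Mole fractions y_i = n_i/n_T; K = p_Q / (p_R^2) with p_i = y_i·P.
Setting this equal to 0.0195 bar^-1 and taking the physical root (0 < X < 1) gives X = 0.152.

X = 0.152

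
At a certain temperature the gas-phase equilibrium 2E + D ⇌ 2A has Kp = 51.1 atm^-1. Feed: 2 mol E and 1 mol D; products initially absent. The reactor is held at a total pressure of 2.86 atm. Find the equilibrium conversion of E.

X = 0.789

Let X = conversion of E (basis 2 mol E); extent of reaction ξ = X.
Moles: n_E = 2 − 2X; n_D = 1 − X; n_A = 2X.
Summing: n_T = 3 − X.
Mole fractions y_i = n_i/n_T; Kp = p_A^2 / (p_E^2 p_D) with p_i = y_i·P.
This yields a degree-3 equation in X; solving on (0,1), X = 0.789.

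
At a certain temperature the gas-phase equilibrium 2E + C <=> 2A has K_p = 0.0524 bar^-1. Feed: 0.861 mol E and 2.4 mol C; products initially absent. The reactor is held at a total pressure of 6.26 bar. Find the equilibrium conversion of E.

Let X = conversion of E (basis 0.861 mol E); extent of reaction ξ = 0.43X.
Mole table: n_E = 0.861 − 0.861X; n_C = 2.4 − 0.43X; n_A = 0.861X.
Summing: n_T = 3.26 − 0.43X.
With p_i = (n_i/n_T)P, K_p = p_A^2 / (p_E^2 p_C).
This yields a degree-3 equation in X; solving on (0,1), X = 0.328.

X = 0.328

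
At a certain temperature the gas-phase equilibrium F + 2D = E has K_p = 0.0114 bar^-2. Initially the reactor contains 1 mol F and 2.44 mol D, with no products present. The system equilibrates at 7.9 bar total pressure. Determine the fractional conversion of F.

X = 0.238

Basis: 1 mol F initially; let X = conversion of F. Extent ξ = X.
At extent ξ: n_F = 1 − X; n_D = 2.44 − 2X; n_E = X.
Summing: n_T = 3.44 − 2X.
With p_i = (n_i/n_T)P, K_p = p_E / (p_F p_D^2).
Setting this equal to 0.0114 bar^-2 and taking the physical root (0 < X < 1) gives X = 0.238.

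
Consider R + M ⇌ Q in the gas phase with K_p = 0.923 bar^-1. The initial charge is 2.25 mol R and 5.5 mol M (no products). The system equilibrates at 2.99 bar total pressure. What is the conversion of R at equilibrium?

Basis: 2.25 mol R initially; let X = conversion of R. Extent ξ = 2.25X.
Mole table: n_R = 2.25 − 2.25X; n_M = 5.5 − 2.25X; n_Q = 2.25X.
n_T = Σnᵢ = 7.75 − 2.25X.
With p_i = (n_i/n_T)P, K_p = p_Q / (p_R p_M).
Setting this equal to 0.923 bar^-1 and taking the physical root (0 < X < 1) gives X = 0.640.

X = 0.640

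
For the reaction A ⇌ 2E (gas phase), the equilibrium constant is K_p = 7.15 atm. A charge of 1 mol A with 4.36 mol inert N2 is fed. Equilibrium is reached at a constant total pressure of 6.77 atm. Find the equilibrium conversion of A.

X = 0.697

Let X = conversion of A (basis 1 mol A); extent of reaction ξ = X.
Species balance: n_A = 1 − X; n_E = 2X; n_I = 4.36 (inert).
Summing: n_T = 5.36 + X.
Mole fractions y_i = n_i/n_T; K_p = p_E^2 / (p_A) with p_i = y_i·P.
Equating to 7.15 atm and solving on 0 < X < 1: X = 0.697.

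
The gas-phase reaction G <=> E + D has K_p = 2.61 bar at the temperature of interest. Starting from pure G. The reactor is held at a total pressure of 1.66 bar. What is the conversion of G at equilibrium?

Take 1 mol G as basis and let X be its fractional conversion, so ξ = X.
Mole table: n_G = 1 − X; n_E = X; n_D = X.
Total moles n_T = 1 + X.
With p_i = (n_i/n_T)P, K_p = p_E p_D / (p_G).
Substituting and setting equal to 2.61 bar gives a polynomial in X; the root in (0,1) is X = 0.782.

X = 0.782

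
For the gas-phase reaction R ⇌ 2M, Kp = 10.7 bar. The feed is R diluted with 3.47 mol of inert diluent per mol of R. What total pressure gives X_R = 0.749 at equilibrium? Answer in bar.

P = 6.25 bar

Let X = conversion of R (basis 1 mol R); extent of reaction ξ = X.
At extent ξ: n_R = 1 − X; n_M = 2X; n_I = 3.47 (inert).
Total moles n_T = 4.47 + X.
Kp = p_M^2 / (p_R) with p_i = (n_i/n_T)·P.
At X = 0.749: the mole-fraction product g(X) = Π y_i^ν_i = 1.713. Since Kp = g(X)·P^{1}, P = (Kp/g)^(1/1) = (10.7/1.713)^(1/1) = 6.25 bar.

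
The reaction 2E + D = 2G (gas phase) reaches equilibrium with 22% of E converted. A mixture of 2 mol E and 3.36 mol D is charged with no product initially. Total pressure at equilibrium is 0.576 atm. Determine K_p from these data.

Basis: 2 mol E initially; let X = conversion of E. Extent ξ = X.
Mole table: n_E = 2 − 2X; n_D = 3.36 − X; n_G = 2X.
n_T = Σnᵢ = 5.36 − X.
At X = 0.22: n_E = 1.56, n_D = 3.14, n_G = 0.44, n_T = 5.14.
p_i = (n_i/n_T)·P. K_p = p_G^2 / (p_E^2 p_D) = 0.226 atm^-1.

K_p = 0.226 atm^-1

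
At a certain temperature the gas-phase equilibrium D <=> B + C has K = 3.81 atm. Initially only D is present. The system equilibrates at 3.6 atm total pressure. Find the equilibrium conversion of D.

Let X = conversion of D (basis 1 mol D); extent of reaction ξ = X.
Moles: n_D = 1 − X; n_B = X; n_C = X.
Summing: n_T = 1 + X.
With p_i = (n_i/n_T)P, K = p_B p_C / (p_D).
Setting this equal to 3.81 atm and taking the physical root (0 < X < 1) gives X = 0.717.

X = 0.717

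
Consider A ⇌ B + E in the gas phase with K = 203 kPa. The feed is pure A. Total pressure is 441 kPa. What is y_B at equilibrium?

y_B = 0.360

Take 1 mol A as basis and let X be its fractional conversion, so ξ = X.
Moles: n_A = 1 − X; n_B = X; n_E = X.
Summing: n_T = 1 + X.
y_i = n_i/n_T, p_i = y_i·P. K = p_B p_E / (p_A).
Setting this equal to 203 kPa and taking the physical root (0 < X < 1) gives X = 0.561.
Then n_B = 0.561, n_T = 1.56, so y_B = 0.360.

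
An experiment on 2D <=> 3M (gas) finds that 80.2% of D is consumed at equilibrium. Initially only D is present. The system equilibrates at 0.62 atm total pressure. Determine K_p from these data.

K_p = 19.7 atm

Basis: 1 mol D initially; let X = conversion of D. Extent ξ = 0.5X.
Mole table: n_D = 1 − X; n_M = 1.5X.
Summing: n_T = 1 + 0.5X.
At X = 0.802: n_D = 0.198, n_M = 1.2, n_T = 1.4.
p_i = (n_i/n_T)·P. K_p = p_M^3 / (p_D^2) = 19.7 atm.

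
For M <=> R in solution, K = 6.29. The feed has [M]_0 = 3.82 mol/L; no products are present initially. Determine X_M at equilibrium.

Let X = conversion of M; extent ξ = 3.82·X mol/L.
Concentrations: [M] = 3.82 − 3.82X; [R] = 3.82X.
K = [R] / ([M]).
Solving K = 6.29 for X ∈ (0,1): X = 0.863.

X = 0.863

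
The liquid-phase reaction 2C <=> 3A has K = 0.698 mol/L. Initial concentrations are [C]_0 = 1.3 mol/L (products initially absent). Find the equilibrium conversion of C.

Let X = conversion of C; extent ξ = 1.3X/2 mol/L.
Concentrations: [C] = 1.3 − 1.3X; [A] = 1.95X.
K = [A]^3 / ([C]^2).
Solving K = 0.698 for X ∈ (0,1): X = 0.390.

X = 0.390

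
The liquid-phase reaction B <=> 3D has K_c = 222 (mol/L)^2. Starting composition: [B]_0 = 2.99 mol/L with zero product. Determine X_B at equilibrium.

X = 0.671

Let X = conversion of B; extent ξ = 2.99·X mol/L.
Concentrations: [B] = 2.99 − 2.99X; [D] = 8.97X.
K_c = [D]^3 / ([B]).
Solving K_c = 222 for X ∈ (0,1): X = 0.671.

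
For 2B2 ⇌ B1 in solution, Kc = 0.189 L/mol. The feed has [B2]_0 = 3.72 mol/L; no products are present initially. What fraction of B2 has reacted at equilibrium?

Let X = conversion of B2; extent ξ = 3.72X/2 mol/L.
Concentrations: [B2] = 3.72 − 3.72X; [B1] = 1.86X.
Kc = [B1] / ([B2]^2).
Setting equal to 0.189 and solving for X on (0,1) gives X = 0.440.

X = 0.440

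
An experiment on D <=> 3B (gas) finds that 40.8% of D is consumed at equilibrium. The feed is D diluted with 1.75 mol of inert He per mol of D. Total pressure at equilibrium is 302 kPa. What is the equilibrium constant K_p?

Take 1 mol D as basis and let X be its fractional conversion, so ξ = X.
Species balance: n_D = 1 − X; n_B = 3X; n_I = 1.75 (inert).
Total moles n_T = 2.75 + 2X.
At X = 0.408: n_D = 0.592, n_B = 1.22, n_T = 3.57.
p_i = (n_i/n_T)·P. K_p = p_B^3 / (p_D) = 2.22e+04 kPa^2.

K_p = 2.22e+04 kPa^2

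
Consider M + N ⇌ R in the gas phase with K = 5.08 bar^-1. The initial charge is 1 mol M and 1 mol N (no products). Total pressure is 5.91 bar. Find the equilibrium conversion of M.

X = 0.820

Let X = conversion of M (basis 1 mol M); extent of reaction ξ = X.
Mole table: n_M = 1 − X; n_N = 1 − X; n_R = X.
Summing: n_T = 2 − X.
y_i = n_i/n_T, p_i = y_i·P. K = p_R / (p_M p_N).
Substituting and setting equal to 5.08 bar^-1 gives a polynomial in X; the root in (0,1) is X = 0.820.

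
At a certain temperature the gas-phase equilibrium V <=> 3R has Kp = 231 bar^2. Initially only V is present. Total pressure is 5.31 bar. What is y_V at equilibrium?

y_V = 0.092

Let X = conversion of V (basis 1 mol V); extent of reaction ξ = X.
Moles: n_V = 1 − X; n_R = 3X.
Total moles n_T = 1 + 2X.
Mole fractions y_i = n_i/n_T; Kp = p_R^3 / (p_V) with p_i = y_i·P.
Setting this equal to 231 bar^2 and taking the physical root (0 < X < 1) gives X = 0.768.
Then n_V = 0.232, n_T = 2.54, so y_V = 0.092.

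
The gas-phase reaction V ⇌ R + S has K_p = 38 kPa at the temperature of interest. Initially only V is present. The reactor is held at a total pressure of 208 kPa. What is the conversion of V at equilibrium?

X = 0.393

Let X = conversion of V (basis 1 mol V); extent of reaction ξ = X.
Species balance: n_V = 1 − X; n_R = X; n_S = X.
n_T = Σnᵢ = 1 + X.
y_i = n_i/n_T, p_i = y_i·P. K_p = p_R p_S / (p_V).
This yields a degree-2 equation in X; solving on (0,1), X = 0.393.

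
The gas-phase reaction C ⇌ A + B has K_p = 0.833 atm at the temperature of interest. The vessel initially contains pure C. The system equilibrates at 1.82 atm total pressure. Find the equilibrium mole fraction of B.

y_B = 0.359

Basis: 1 mol C initially; let X = conversion of C. Extent ξ = X.
Mole table: n_C = 1 − X; n_A = X; n_B = X.
Summing: n_T = 1 + X.
y_i = n_i/n_T, p_i = y_i·P. K_p = p_A p_B / (p_C).
Equating to 0.833 atm and solving on 0 < X < 1: X = 0.560.
Then n_B = 0.56, n_T = 1.56, so y_B = 0.359.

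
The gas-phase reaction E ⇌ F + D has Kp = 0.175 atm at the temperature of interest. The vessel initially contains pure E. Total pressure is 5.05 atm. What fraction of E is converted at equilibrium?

Basis: 1 mol E initially; let X = conversion of E. Extent ξ = X.
Species balance: n_E = 1 − X; n_F = X; n_D = X.
n_T = Σnᵢ = 1 + X.
Mole fractions y_i = n_i/n_T; Kp = p_F p_D / (p_E) with p_i = y_i·P.
Setting this equal to 0.175 atm and taking the physical root (0 < X < 1) gives X = 0.183.

X = 0.183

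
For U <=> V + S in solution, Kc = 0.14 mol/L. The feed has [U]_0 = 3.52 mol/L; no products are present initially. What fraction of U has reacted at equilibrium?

X = 0.181

Let X = conversion of U; extent ξ = 3.52·X mol/L.
Concentrations: [U] = 3.52 − 3.52X; [V] = 3.52X; [S] = 3.52X.
Kc = [V] [S] / ([U]).
This equals 0.14 at X = 0.181 (the root in 0 < X < 1).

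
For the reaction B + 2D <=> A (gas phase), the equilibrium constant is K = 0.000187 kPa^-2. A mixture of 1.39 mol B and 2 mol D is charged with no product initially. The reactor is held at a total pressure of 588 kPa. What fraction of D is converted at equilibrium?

X = 0.867

Basis: 2 mol D initially; let X = conversion of D. Extent ξ = X.
Moles: n_B = 1.39 − X; n_D = 2 − 2X; n_A = X.
Summing: n_T = 3.39 − 2X.
With p_i = (n_i/n_T)P, K = p_A / (p_B p_D^2).
Substituting and setting equal to 0.000187 kPa^-2 gives a polynomial in X; the root in (0,1) is X = 0.867.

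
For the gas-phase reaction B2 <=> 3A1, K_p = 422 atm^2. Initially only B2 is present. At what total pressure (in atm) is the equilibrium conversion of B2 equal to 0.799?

P = 6.45 atm

Let X = conversion of B2 (basis 1 mol B2); extent of reaction ξ = X.
At extent ξ: n_B2 = 1 − X; n_A1 = 3X.
n_T = Σnᵢ = 1 + 2X.
K_p = p_A1^3 / (p_B2) with p_i = (n_i/n_T)·P.
At X = 0.799: the mole-fraction product g(X) = Π y_i^ν_i = 10.15. Since K_p = g(X)·P^{2}, P = (K_p/g)^(1/2) = (422/10.15)^(1/2) = 6.45 atm.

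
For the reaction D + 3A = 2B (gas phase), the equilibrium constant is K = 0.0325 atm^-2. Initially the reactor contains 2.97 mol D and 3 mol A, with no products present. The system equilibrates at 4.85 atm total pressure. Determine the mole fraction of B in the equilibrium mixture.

y_B = 0.137

Let X = conversion of A (basis 3 mol A); extent of reaction ξ = X.
Moles: n_D = 2.97 − X; n_A = 3 − 3X; n_B = 2X.
Total moles n_T = 5.97 − 2X.
y_i = n_i/n_T, p_i = y_i·P. K = p_B^2 / (p_D p_A^3).
Setting this equal to 0.0325 atm^-2 and taking the physical root (0 < X < 1) gives X = 0.359.
Then n_B = 0.718, n_T = 5.25, so y_B = 0.137.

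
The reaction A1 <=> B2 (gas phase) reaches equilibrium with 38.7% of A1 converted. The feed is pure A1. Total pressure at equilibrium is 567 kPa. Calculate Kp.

Kp = 0.631

Basis: 1 mol A1 initially; let X = conversion of A1. Extent ξ = X.
Moles: n_A1 = 1 − X; n_B2 = X.
Total moles n_T = 1 (Δν = 0, constant).
At X = 0.387: n_A1 = 0.613, n_B2 = 0.387, n_T = 1.
p_i = (n_i/n_T)·P. Kp = p_B2 / (p_A1) = 0.631.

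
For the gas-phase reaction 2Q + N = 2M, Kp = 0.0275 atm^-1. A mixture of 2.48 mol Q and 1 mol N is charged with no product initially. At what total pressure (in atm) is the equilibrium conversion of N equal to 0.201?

Take 1 mol N as basis and let X be its fractional conversion, so ξ = X.
Mole table: n_Q = 2.48 − 2X; n_N = 1 − X; n_M = 2X.
Total moles n_T = 3.48 − X.
Kp = p_M^2 / (p_Q^2 p_N) with p_i = (n_i/n_T)·P.
At X = 0.201: the mole-fraction product g(X) = Π y_i^ν_i = 0.1536. Since Kp = g(X)·P^{-1}, P = (g/Kp)^(1/1) = (0.1536/0.0275)^(1/1) = 5.58 atm.

P = 5.58 atm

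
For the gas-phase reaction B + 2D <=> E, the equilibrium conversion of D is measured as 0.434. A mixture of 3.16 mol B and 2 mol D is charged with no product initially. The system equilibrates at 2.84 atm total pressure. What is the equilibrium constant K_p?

K_p = 0.284 atm^-2

Let X = conversion of D (basis 2 mol D); extent of reaction ξ = X.
Moles: n_B = 3.16 − X; n_D = 2 − 2X; n_E = X.
Total moles n_T = 5.16 − 2X.
At X = 0.434: n_B = 2.73, n_D = 1.13, n_E = 0.434, n_T = 4.29.
p_i = (n_i/n_T)·P. K_p = p_E / (p_B p_D^2) = 0.284 atm^-2.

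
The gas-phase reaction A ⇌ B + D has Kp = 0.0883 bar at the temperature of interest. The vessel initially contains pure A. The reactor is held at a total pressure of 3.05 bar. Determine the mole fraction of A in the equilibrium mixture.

Basis: 1 mol A initially; let X = conversion of A. Extent ξ = X.
Species balance: n_A = 1 − X; n_B = X; n_D = X.
Summing: n_T = 1 + X.
Mole fractions y_i = n_i/n_T; Kp = p_B p_D / (p_A) with p_i = y_i·P.
Setting this equal to 0.0883 bar and taking the physical root (0 < X < 1) gives X = 0.168.
Then n_A = 0.832, n_T = 1.17, so y_A = 0.713.

y_A = 0.713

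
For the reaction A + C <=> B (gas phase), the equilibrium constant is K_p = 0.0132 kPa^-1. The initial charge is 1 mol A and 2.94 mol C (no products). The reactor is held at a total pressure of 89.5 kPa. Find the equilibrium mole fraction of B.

y_B = 0.131

Take 1 mol A as basis and let X be its fractional conversion, so ξ = X.
At extent ξ: n_A = 1 − X; n_C = 2.94 − X; n_B = X.
Total moles n_T = 3.94 − X.
Mole fractions y_i = n_i/n_T; K_p = p_B / (p_A p_C) with p_i = y_i·P.
Substituting and setting equal to 0.0132 kPa^-1 gives a polynomial in X; the root in (0,1) is X = 0.457.
Then n_B = 0.457, n_T = 3.48, so y_B = 0.131.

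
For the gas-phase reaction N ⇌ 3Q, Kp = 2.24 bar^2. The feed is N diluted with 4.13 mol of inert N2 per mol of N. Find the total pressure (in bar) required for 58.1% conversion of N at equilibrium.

Basis: 1 mol N initially; let X = conversion of N. Extent ξ = X.
Moles: n_N = 1 − X; n_Q = 3X; n_I = 4.13 (inert).
Total moles n_T = 5.13 + 2X.
Kp = p_Q^3 / (p_N) with p_i = (n_i/n_T)·P.
At X = 0.581: the mole-fraction product g(X) = Π y_i^ν_i = 0.3192. Since Kp = g(X)·P^{2}, P = (Kp/g)^(1/2) = (2.24/0.3192)^(1/2) = 2.65 bar.

P = 2.65 bar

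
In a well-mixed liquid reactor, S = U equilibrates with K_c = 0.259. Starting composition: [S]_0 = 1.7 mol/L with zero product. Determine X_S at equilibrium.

Let X = conversion of S; extent ξ = 1.7·X mol/L.
Concentrations: [S] = 1.7 − 1.7X; [U] = 1.7X.
K_c = [U] / ([S]).
Setting equal to 0.259 and solving for X on (0,1) gives X = 0.206.

X = 0.206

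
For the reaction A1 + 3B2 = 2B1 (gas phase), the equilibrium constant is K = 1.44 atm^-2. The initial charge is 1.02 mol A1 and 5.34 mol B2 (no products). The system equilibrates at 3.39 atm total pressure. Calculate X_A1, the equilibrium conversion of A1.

Basis: 1.02 mol A1 initially; let X = conversion of A1. Extent ξ = 1.02X.
Moles: n_A1 = 1.02 − 1.02X; n_B2 = 5.34 − 3.06X; n_B1 = 2.04X.
Summing: n_T = 6.36 − 2.04X.
Mole fractions y_i = n_i/n_T; K = p_B1^2 / (p_A1 p_B2^3) with p_i = y_i·P.
Equating to 1.44 atm^-2 and solving on 0 < X < 1: X = 0.831.

X = 0.831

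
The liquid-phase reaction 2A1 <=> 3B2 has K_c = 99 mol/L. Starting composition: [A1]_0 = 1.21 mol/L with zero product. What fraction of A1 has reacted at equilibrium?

X = 0.843

Let X = conversion of A1; extent ξ = 1.21X/2 mol/L.
Concentrations: [A1] = 1.21 − 1.21X; [B2] = 1.81X.
K_c = [B2]^3 / ([A1]^2).
Solving K_c = 99 for X ∈ (0,1): X = 0.843.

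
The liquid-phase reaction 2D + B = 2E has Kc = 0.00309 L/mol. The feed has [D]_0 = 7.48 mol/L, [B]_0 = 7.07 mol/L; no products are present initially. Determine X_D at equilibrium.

Let X = conversion of D; extent ξ = 7.48X/2 mol/L.
Concentrations: [D] = 7.48 − 7.48X; [B] = 7.07 − 3.74X; [E] = 7.48X.
Kc = [E]^2 / ([D]^2 [B]).
This equals 0.00309 at X = 0.125 (the root in 0 < X < 1).

X = 0.125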